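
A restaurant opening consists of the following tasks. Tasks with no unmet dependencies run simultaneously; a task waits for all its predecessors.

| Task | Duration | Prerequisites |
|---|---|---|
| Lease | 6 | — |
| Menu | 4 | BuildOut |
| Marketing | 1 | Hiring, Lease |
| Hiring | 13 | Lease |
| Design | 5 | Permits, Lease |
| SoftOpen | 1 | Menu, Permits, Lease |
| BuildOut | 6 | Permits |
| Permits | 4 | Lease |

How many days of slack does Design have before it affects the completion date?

The longest chain is Lease→Permits→BuildOut→Menu→SoftOpen = 6+4+6+4+1 = 21; overall finish 21 days.
Design finishes as early as 15 and must finish by 21.
So Design can slip 21 − 15 = 6 days.

6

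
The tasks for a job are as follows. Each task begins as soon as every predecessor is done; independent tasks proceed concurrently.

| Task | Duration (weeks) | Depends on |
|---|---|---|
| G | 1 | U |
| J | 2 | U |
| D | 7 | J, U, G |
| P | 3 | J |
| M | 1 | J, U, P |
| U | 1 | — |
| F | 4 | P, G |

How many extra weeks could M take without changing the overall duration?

U→J→P→F = 1+2+3+4 = 10 sets the makespan at 10 weeks.
The longest chain containing M totals 7 weeks.
So M can slip 10 − 7 = 3 weeks.

3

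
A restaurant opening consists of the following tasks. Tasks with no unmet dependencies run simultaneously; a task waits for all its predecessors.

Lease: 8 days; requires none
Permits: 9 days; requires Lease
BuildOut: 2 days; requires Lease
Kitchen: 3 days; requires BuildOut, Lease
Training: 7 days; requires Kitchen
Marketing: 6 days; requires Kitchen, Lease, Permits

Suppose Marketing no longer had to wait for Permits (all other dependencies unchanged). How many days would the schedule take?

20

Before: longest chain Lease→Permits→Marketing = 8+9+6 = 23, finish 23.
Without Permits→Marketing, Marketing's earliest start moves from 17 to 13.
The longest chain is now Lease→BuildOut→Kitchen→Training = 8+2+3+7 = 20, so the schedule takes 20 days.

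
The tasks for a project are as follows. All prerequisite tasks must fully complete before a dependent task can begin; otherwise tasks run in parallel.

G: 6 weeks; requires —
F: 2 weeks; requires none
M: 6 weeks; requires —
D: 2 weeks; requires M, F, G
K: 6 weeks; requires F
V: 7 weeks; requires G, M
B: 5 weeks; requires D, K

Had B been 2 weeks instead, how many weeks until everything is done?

Baseline: G→D→B = 6+2+5 = 13 → 13 weeks.
B is on the critical path; changing it to 2 makes that path 10 weeks.
The binding chain switches to G→V = 6+7 = 13; finish 13 weeks.

13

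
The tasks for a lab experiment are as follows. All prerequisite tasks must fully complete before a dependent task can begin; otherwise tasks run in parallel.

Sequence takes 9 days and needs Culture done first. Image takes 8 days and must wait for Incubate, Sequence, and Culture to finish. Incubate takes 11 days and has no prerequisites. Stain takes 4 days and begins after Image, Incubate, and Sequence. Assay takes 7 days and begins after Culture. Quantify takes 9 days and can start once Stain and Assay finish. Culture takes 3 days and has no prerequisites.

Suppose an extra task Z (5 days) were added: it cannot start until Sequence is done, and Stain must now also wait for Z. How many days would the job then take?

Originally the job takes 33 days.
With Z inserted, Stain now waits for max(Image, Incubate, Sequence, Z).
New critical path: Culture→Sequence→Image→Stain→Quantify = 3+9+8+4+9 = 33 ⇒ 33 days.

33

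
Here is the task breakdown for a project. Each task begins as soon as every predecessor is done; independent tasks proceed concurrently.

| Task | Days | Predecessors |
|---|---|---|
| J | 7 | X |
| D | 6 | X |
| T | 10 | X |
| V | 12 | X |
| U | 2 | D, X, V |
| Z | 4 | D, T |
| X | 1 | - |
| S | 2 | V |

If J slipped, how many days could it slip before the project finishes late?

7

The longest chain is X→T→Z = 1+10+4 = 15; overall finish 15 days.
J finishes as early as 8 and must finish by 15.
Float = 15 − 8 = 7.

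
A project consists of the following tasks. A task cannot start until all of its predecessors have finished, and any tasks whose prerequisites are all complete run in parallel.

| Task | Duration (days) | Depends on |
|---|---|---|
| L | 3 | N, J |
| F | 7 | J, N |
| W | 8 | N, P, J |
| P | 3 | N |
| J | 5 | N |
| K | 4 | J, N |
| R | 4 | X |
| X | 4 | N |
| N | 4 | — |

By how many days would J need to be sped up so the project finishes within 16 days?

Current finish: 17 days; target: 16.
J is on every critical path, so each day cut from J cuts the finish by one (this holds down to a finish of 15).
Need 17 − 16 = 1 day off J → J becomes 4 days, finish becomes 16.

1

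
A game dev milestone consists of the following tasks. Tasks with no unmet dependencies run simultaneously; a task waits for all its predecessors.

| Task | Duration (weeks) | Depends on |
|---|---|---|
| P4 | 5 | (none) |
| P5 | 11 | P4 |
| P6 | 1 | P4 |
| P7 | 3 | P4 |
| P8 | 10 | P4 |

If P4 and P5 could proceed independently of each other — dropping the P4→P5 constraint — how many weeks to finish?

15

Original critical path: P4→P5 = 5+11 = 16 ⇒ 16 weeks.
Without P4→P5, P5's earliest start moves from 5 to 0.
New critical path: P4→P8 = 5+10 = 15 ⇒ 15 weeks.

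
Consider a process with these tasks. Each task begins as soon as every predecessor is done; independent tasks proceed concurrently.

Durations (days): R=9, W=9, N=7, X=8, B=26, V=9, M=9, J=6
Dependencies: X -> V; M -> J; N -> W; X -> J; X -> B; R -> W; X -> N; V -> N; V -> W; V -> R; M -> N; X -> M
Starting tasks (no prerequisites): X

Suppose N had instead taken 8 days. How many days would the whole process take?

Critical path before the change: X→V→R→W = 8+9+9+9 = 35 giving 35 days.
N is off the critical path — its longest chain is 33 days, giving 2 of slack.
The critical path is still X→V→R→W; finish is now 35 days.

35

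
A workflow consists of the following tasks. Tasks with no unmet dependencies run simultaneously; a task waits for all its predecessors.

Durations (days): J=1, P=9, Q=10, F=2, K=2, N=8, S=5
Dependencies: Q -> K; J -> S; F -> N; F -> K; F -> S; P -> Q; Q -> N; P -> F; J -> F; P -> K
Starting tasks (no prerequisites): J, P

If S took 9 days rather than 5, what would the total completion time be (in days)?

27

Critical path before the change: P→Q→N = 9+10+8 = 27 giving 27 days.
The longest path through S is only 16 days, so S has float 11.
The critical path is still P→Q→N; finish is now 27 days.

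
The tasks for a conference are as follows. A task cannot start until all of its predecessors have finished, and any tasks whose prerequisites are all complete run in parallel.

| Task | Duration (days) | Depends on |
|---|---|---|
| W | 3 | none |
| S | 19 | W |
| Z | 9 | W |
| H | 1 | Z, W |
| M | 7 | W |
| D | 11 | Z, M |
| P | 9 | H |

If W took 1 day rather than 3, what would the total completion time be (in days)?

21

The binding path is W→Z→D = 3+9+11 = 23; finish at 23 days.
W is on the critical path; changing it to 1 makes that path 21 days.
The critical path is still W→Z→D; finish is now 21 days.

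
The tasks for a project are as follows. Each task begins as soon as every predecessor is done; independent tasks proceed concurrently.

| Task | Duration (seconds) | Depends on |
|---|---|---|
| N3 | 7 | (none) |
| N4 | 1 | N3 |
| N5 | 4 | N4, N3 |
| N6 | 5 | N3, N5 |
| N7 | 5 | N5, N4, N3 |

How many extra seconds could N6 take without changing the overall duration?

The longest chain is N3→N4→N5→N6 = 7+1+4+5 = 17; overall finish 17 seconds.
Longest path through N6: 17 seconds (earliest finish 17, latest finish 17).
Float = 17 − 17 = 0.

0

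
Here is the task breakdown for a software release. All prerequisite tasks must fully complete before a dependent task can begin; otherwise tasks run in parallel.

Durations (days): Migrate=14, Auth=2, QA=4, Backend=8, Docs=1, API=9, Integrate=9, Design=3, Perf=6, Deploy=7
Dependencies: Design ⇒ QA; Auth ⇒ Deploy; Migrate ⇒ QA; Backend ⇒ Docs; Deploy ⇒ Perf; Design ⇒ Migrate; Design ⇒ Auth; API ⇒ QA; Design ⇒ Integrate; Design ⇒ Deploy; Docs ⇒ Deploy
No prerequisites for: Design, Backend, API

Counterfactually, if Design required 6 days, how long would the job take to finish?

24

Baseline: Backend→Docs→Deploy→Perf = 8+1+7+6 = 22 → 22 days.
Design has 1 day of float (longest path through it is 21).
New critical path: Design→Migrate→QA = 6+14+4 = 24 ⇒ 24 days.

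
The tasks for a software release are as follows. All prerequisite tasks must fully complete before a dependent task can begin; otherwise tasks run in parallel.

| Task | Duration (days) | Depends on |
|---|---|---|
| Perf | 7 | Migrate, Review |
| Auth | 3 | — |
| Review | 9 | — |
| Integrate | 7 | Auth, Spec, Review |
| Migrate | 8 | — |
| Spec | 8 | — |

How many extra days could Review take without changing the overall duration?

The longest chain is Review→Perf = 9+7 = 16; overall finish 16 days.
Review finishes as early as 9 and must finish by 9.
Float = 16 − 16 = 0.

0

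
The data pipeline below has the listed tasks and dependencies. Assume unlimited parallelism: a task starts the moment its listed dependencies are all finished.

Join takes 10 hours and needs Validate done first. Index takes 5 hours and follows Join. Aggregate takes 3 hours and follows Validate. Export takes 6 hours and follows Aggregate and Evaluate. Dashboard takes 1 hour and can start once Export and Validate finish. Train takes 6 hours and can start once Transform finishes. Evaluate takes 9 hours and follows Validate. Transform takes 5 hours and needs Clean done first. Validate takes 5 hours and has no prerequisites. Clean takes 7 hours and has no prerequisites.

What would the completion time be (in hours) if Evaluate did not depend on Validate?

Original critical path: Validate→Evaluate→Export→Dashboard = 5+9+6+1 = 21 ⇒ 21 hours.
Without Validate→Evaluate, Evaluate's earliest start moves from 5 to 0.
After: Validate→Join→Index = 5+10+5 = 20 → 20 hours.

20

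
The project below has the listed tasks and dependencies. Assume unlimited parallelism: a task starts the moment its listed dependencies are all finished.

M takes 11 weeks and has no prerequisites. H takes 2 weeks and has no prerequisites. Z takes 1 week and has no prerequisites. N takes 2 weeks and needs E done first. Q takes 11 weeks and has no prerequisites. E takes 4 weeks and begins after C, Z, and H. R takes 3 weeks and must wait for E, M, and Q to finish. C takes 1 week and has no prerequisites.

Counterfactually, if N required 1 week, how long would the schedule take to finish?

14

Critical path before the change: Q→R = 11+3 = 14 giving 14 weeks.
N is off the critical path — its longest chain is 8 weeks, giving 6 of slack.
No other chain overtakes it, so the finish is 14 weeks.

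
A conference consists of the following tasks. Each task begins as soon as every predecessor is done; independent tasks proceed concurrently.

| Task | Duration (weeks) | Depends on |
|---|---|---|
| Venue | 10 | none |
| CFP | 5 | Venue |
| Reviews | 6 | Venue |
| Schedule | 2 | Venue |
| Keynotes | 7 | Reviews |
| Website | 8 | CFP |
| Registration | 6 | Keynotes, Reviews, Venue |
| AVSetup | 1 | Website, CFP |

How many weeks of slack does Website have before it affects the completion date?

5

The longest chain is Venue→Reviews→Keynotes→Registration = 10+6+7+6 = 29; overall finish 29 weeks.
Website finishes as early as 23 and must finish by 28.
Float = 29 − 24 = 5.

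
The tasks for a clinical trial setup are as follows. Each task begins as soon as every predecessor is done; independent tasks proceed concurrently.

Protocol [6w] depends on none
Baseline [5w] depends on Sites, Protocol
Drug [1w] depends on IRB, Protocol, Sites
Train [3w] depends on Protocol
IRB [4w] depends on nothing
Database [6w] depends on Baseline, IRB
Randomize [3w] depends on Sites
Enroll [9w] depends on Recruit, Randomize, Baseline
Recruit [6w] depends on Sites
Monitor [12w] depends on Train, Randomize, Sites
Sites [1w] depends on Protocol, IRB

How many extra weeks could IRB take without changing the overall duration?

2

Critical path: Protocol→Sites→Recruit→Enroll = 6+1+6+9 = 22, so the finish is 22 weeks.
Longest path through IRB: 20 weeks (earliest finish 4, latest finish 6).
Slack of IRB = 2 − 0 = 2 weeks.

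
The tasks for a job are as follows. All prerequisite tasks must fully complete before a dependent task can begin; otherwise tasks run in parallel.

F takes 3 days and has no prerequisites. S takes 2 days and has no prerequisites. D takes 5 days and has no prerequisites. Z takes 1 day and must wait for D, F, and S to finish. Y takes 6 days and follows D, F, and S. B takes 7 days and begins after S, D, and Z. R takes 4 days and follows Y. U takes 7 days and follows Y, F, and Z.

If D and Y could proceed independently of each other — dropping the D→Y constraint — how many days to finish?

16

Original critical path: D→Y→U = 5+6+7 = 18 ⇒ 18 days.
Without D→Y, Y's earliest start moves from 5 to 3.
New critical path: F→Y→U = 3+6+7 = 16 ⇒ 16 days.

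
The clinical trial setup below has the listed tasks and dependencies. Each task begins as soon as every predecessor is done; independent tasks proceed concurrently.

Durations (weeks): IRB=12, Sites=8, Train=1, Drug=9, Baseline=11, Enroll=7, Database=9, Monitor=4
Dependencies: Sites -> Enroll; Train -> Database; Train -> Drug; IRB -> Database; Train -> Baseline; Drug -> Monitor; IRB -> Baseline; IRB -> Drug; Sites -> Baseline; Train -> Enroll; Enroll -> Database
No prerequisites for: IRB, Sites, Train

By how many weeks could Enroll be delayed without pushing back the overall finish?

1

IRB→Drug→Monitor = 12+9+4 = 25 sets the makespan at 25 weeks.
Longest path through Enroll: 24 weeks (earliest finish 15, latest finish 16).
Slack of Enroll = 9 − 8 = 1 week.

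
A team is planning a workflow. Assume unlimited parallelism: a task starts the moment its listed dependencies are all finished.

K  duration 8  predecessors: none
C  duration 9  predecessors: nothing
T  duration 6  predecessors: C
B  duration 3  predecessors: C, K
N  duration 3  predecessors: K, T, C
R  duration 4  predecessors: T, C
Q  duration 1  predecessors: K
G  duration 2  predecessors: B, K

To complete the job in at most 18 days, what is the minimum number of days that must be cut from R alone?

1

Current finish: 19 days; target: 18.
R is on every critical path, so each day cut from R cuts the finish by one (this holds down to a finish of 18).
Need 19 − 18 = 1 day off R → R becomes 3 days, finish becomes 18.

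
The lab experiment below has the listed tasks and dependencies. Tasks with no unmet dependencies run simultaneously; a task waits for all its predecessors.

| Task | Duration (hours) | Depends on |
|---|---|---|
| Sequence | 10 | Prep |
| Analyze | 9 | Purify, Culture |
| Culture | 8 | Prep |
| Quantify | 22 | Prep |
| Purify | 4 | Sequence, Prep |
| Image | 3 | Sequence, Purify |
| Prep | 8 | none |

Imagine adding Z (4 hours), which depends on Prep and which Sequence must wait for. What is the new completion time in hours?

35

Originally the job takes 31 hours.
With Z inserted, Sequence now waits for max(Prep, Z).
New critical path: Prep→Z→Sequence→Purify→Analyze = 8+4+10+4+9 = 35 ⇒ 35 hours.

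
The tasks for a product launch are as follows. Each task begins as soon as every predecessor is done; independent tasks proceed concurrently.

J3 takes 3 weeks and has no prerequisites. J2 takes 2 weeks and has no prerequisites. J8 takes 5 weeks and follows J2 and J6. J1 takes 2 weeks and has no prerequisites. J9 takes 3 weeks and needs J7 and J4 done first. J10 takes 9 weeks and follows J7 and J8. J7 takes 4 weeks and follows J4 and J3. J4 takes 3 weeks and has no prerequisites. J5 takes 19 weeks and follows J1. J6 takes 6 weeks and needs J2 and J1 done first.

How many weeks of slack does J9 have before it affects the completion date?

J1→J6→J8→J10 = 2+6+5+9 = 22 sets the makespan at 22 weeks.
Longest path through J9: 10 weeks (earliest finish 10, latest finish 22).
Slack of J9 = 19 − 7 = 12 weeks.

12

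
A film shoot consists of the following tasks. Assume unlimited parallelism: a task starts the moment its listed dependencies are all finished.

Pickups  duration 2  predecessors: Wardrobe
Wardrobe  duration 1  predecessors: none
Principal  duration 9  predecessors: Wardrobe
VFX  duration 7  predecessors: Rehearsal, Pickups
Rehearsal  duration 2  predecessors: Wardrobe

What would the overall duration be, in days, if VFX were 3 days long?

10

Baseline: Wardrobe→Rehearsal→VFX = 1+2+7 = 10 → 10 days.
VFX is on the critical path; changing it to 3 makes that path 6 days.
New critical path: Wardrobe→Principal = 1+9 = 10 ⇒ 10 days.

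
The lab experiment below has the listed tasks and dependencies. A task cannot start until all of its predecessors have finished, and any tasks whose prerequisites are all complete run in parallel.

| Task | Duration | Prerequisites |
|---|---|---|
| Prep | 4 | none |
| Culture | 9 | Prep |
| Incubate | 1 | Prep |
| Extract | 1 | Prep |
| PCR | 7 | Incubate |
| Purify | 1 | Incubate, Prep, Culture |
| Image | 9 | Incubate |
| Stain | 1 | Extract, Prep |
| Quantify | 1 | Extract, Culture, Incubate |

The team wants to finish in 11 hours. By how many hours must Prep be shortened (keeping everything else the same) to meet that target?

3

Current finish: 14 hours; target: 11.
Prep is on every critical path, so each hour cut from Prep cuts the finish by one (this holds down to a finish of 11).
Need 14 − 11 = 3 hours off Prep → Prep becomes 1 hour, finish becomes 11.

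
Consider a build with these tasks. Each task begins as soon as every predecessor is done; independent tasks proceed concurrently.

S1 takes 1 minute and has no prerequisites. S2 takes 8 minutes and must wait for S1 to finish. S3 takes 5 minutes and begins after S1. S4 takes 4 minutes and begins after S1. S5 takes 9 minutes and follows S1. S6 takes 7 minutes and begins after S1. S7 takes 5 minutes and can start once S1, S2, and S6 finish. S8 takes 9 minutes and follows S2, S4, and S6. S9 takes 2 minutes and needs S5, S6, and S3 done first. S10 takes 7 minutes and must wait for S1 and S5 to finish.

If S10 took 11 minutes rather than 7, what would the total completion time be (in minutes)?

The binding path is S1→S2→S8 = 1+8+9 = 18; finish at 18 minutes.
S10 is off the critical path — its longest chain is 17 minutes, giving 1 of slack.
New critical path: S1→S5→S10 = 1+9+11 = 21 ⇒ 21 minutes.

21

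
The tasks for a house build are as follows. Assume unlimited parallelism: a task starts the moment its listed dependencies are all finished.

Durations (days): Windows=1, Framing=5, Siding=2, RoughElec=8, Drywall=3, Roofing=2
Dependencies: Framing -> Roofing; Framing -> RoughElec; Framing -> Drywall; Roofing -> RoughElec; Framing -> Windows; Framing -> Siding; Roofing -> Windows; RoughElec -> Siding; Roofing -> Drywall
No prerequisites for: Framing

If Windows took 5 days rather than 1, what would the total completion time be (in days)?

17

The binding path is Framing→Roofing→RoughElec→Siding = 5+2+8+2 = 17; finish at 17 days.
The longest path through Windows is only 8 days, so Windows has float 9.
No other chain overtakes it, so the finish is 17 days.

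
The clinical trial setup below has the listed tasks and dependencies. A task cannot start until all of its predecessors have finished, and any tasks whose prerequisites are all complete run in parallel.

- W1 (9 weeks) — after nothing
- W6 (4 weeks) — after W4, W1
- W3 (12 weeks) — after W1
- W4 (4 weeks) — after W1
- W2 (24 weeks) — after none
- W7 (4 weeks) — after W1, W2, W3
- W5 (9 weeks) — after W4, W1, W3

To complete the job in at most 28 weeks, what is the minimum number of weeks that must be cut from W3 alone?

2

Current finish: 30 weeks; target: 28.
W3 is on every critical path, so each week cut from W3 cuts the finish by one (this holds down to a finish of 28).
Need 30 − 28 = 2 weeks off W3 → W3 becomes 10 weeks, finish becomes 28.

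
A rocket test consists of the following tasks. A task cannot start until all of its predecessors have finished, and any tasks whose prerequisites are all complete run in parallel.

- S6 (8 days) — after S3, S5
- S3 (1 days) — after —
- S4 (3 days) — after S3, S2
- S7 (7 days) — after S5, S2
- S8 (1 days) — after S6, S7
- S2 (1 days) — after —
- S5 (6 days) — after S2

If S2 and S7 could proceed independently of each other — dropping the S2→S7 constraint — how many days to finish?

Original critical path: S2→S5→S6→S8 = 1+6+8+1 = 16 ⇒ 16 days.
Dropping S2→S7 doesn't change S7's earliest start (7); another predecessor still binds.
The longest chain is now S2→S5→S6→S8 = 1+6+8+1 = 16, so the plan takes 16 days.

16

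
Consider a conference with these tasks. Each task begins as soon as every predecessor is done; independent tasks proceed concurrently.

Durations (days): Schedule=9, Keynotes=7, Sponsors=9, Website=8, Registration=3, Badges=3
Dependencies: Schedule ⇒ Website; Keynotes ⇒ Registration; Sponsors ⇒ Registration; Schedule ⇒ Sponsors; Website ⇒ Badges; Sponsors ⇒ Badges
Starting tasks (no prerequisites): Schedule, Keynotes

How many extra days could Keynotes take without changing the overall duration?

11

Critical path: Schedule→Sponsors→Registration = 9+9+3 = 21, so the finish is 21 days.
The longest chain containing Keynotes totals 10 days.
So Keynotes can slip 18 − 7 = 11 days.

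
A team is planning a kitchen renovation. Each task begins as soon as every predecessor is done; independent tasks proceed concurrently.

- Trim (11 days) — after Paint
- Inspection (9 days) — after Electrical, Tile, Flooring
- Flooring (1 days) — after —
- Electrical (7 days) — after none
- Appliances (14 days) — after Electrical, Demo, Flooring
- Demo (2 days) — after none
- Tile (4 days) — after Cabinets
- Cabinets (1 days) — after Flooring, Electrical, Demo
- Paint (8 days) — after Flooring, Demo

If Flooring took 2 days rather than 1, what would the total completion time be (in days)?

Critical path before the change: Demo→Paint→Trim = 2+8+11 = 21 giving 21 days.
Flooring is off the critical path — its longest chain is 20 days, giving 1 of slack.
The critical path is still Demo→Paint→Trim; finish is now 21 days.

21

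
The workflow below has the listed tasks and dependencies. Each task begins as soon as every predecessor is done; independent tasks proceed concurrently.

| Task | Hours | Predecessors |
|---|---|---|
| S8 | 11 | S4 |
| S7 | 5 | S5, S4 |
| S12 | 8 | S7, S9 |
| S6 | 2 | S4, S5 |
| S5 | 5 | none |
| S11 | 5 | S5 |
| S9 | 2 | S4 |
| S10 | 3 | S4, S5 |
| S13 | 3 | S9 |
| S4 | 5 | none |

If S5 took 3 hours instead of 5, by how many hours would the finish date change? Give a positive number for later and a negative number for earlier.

0

Critical path before the change: S5→S7→S12 = 5+5+8 = 18 giving 18 hours.
S5 is on the critical path; changing it to 3 makes that path 16 hours.
Now S4→S7→S12 = 5+5+8 = 18 is longest, so the finish becomes 18 hours.
Change in finish: 18 − 18 = +0 hours.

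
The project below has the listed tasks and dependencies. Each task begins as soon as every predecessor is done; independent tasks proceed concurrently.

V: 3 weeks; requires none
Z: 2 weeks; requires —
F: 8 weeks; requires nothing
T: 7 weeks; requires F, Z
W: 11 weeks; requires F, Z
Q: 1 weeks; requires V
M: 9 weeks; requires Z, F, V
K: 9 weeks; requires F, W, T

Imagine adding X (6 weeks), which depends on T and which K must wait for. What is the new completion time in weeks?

Originally the plan takes 28 weeks.
With X inserted, K now waits for max(F, W, T, X).
New critical path: F→T→X→K = 8+7+6+9 = 30 ⇒ 30 weeks.

30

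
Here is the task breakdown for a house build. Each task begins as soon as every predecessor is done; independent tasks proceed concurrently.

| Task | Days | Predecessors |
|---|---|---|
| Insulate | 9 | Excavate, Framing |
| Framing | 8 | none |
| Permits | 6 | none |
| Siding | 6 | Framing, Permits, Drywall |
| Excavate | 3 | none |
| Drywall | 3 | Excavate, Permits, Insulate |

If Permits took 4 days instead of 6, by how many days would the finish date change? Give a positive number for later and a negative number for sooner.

0

Actual critical path: Framing→Insulate→Drywall→Siding = 8+9+3+6 = 26 ⇒ 26 days.
The longest path through Permits is only 15 days, so Permits has float 11.
That remains the longest chain; total 26 days.
Change in finish: 26 − 26 = +0 days.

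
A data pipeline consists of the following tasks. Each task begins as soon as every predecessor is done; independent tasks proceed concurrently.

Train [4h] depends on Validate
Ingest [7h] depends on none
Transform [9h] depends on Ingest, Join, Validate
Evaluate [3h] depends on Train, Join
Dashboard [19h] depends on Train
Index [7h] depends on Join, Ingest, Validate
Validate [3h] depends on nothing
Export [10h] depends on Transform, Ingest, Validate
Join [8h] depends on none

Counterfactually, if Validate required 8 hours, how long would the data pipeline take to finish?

The binding path is Join→Transform→Export = 8+9+10 = 27; finish at 27 hours.
Validate has 1 hour of float (longest path through it is 26).
New critical path: Validate→Train→Dashboard = 8+4+19 = 31 ⇒ 31 hours.

31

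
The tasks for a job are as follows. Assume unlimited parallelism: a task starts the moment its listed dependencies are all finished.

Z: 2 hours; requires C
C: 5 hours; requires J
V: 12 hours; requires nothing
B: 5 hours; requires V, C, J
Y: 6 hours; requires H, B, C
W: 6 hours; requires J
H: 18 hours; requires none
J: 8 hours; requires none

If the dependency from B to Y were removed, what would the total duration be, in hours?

Before: longest chain J→C→B→Y = 8+5+5+6 = 24, finish 24.
Dropping B→Y doesn't change Y's earliest start (18); another predecessor still binds.
The longest chain is now H→Y = 18+6 = 24, so the job takes 24 hours.

24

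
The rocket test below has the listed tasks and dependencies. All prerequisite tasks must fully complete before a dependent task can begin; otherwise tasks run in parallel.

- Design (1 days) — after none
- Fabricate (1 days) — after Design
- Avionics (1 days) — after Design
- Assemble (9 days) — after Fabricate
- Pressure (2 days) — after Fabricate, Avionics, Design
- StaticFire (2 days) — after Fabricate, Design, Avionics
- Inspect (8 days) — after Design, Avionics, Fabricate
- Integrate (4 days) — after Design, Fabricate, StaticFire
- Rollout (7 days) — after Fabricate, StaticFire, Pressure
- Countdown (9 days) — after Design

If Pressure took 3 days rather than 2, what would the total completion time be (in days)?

As given, the longest chain is Design→Fabricate→Pressure→Rollout = 1+1+2+7 = 11, so the finish is 11 days.
Pressure lies on that path, so at 3 days the path becomes 12 days.
That remains the longest chain; total 12 days.

12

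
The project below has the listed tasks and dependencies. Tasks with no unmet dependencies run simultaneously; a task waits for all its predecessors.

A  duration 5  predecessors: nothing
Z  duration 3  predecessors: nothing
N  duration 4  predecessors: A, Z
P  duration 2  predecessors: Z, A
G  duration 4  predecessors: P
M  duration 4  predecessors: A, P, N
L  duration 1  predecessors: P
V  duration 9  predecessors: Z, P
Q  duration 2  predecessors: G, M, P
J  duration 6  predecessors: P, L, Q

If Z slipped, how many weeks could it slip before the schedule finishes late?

The longest chain is A→N→M→Q→J = 5+4+4+2+6 = 21; overall finish 21 weeks.
The longest chain containing Z totals 19 weeks.
Slack of Z = 2 − 0 = 2 weeks.

2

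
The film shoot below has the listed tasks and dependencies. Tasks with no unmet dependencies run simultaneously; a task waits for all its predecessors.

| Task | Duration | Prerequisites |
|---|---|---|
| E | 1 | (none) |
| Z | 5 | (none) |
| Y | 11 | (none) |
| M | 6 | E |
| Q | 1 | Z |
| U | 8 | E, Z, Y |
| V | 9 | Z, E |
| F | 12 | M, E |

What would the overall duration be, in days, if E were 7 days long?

Actual critical path: E→M→F = 1+6+12 = 19 ⇒ 19 days.
E is on the critical path; changing it to 7 makes that path 25 days.
No other chain overtakes it, so the finish is 25 days.

25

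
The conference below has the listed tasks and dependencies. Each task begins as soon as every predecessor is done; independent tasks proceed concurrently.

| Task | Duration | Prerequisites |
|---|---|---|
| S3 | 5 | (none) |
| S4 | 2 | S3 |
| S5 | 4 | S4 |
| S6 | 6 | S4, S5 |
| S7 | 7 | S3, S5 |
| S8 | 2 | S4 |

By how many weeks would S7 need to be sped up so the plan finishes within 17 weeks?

Current finish: 18 weeks; target: 17.
S7 is on every critical path, so each week cut from S7 cuts the finish by one (this holds down to a finish of 17).
Need 18 − 17 = 1 week off S7 → S7 becomes 6 weeks, finish becomes 17.

1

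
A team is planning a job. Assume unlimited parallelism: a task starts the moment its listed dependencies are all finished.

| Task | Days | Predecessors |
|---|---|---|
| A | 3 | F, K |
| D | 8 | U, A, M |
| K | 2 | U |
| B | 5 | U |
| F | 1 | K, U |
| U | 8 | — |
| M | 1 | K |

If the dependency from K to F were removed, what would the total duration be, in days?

Original critical path: U→K→F→A→D = 8+2+1+3+8 = 22 ⇒ 22 days.
Without K→F, F's earliest start moves from 10 to 8.
New critical path: U→K→A→D = 8+2+3+8 = 21 ⇒ 21 days.

21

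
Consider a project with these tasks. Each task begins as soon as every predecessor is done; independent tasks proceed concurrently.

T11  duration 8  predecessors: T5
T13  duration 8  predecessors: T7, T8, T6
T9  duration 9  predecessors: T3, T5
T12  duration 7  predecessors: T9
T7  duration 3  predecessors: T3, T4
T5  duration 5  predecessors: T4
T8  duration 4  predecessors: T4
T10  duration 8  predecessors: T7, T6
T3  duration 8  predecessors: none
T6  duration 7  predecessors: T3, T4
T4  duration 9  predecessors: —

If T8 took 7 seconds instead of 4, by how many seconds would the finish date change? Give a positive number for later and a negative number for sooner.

As given, the longest chain is T4→T5→T9→T12 = 9+5+9+7 = 30, so the finish is 30 seconds.
T8 is off the critical path — its longest chain is 21 seconds, giving 9 of slack.
The critical path is still T4→T5→T9→T12; finish is now 30 seconds.
Change in finish: 30 − 30 = +0 seconds.

0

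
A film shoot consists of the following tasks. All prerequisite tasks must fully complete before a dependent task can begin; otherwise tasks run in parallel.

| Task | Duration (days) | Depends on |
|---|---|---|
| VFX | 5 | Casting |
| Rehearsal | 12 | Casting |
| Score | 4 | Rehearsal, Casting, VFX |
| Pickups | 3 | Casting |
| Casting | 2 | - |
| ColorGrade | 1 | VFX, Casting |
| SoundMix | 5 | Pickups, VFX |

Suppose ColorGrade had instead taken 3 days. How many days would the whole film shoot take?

18

Actual critical path: Casting→Rehearsal→Score = 2+12+4 = 18 ⇒ 18 days.
The longest path through ColorGrade is only 8 days, so ColorGrade has float 10.
The critical path is still Casting→Rehearsal→Score; finish is now 18 days.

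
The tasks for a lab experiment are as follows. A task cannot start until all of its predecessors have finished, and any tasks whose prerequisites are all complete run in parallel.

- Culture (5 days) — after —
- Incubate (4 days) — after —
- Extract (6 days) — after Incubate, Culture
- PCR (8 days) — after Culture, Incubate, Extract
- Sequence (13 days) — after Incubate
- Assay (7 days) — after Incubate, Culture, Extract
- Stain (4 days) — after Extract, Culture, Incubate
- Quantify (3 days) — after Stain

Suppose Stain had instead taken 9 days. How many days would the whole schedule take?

The binding path is Culture→Extract→PCR = 5+6+8 = 19; finish at 19 days.
Stain has 1 day of float (longest path through it is 18).
New critical path: Culture→Extract→Stain→Quantify = 5+6+9+3 = 23 ⇒ 23 days.

23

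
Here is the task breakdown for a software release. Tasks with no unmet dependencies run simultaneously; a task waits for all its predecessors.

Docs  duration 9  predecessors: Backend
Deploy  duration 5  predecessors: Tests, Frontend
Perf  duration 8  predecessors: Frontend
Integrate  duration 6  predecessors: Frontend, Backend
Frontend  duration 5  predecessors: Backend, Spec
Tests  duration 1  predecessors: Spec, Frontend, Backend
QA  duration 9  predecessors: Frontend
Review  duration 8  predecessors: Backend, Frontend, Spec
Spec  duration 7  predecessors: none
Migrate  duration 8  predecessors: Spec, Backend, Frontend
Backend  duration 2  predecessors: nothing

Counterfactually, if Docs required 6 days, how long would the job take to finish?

Critical path before the change: Spec→Frontend→QA = 7+5+9 = 21 giving 21 days.
Docs has 10 days of float (longest path through it is 11).
That remains the longest chain; total 21 days.

21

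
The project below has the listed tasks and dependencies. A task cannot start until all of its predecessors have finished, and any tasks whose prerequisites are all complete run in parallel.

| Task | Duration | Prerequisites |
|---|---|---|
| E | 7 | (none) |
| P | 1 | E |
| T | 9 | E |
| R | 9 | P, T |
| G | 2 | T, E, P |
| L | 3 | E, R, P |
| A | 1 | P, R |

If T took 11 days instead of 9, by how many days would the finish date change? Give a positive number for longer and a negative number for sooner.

2

As given, the longest chain is E→T→R→L = 7+9+9+3 = 28, so the finish is 28 days.
Since T is critical, the +2 change carries straight to that chain (now 30 days).
No other chain overtakes it, so the finish is 30 days.
Change in finish: 30 − 28 = +2 days.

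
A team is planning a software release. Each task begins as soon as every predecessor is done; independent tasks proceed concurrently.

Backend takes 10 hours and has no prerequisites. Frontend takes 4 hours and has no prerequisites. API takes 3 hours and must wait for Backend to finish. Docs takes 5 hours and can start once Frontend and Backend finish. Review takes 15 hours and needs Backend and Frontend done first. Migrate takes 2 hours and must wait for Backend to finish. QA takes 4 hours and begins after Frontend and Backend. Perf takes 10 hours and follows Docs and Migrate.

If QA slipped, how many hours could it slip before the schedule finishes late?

11

Backend→Docs→Perf = 10+5+10 = 25 sets the makespan at 25 hours.
QA finishes as early as 14 and must finish by 25.
Float = 25 − 14 = 11.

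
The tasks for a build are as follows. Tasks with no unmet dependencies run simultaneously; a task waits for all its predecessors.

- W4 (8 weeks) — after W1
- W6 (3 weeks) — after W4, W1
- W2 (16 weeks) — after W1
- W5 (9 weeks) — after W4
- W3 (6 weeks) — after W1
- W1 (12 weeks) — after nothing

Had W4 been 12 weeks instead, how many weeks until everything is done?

33

As given, the longest chain is W1→W4→W5 = 12+8+9 = 29, so the finish is 29 weeks.
Since W4 is critical, the +4 change carries straight to that chain (now 33 weeks).
No other chain overtakes it, so the finish is 33 weeks.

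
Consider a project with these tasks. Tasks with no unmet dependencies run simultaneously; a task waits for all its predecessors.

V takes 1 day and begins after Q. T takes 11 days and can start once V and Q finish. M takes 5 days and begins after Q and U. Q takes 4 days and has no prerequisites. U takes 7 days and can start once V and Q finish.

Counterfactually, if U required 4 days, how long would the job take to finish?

16

Baseline: Q→V→U→M = 4+1+7+5 = 17 → 17 days.
U lies on that path, so at 4 days the path becomes 14 days.
Now Q→V→T = 4+1+11 = 16 is longest, so the finish becomes 16 days.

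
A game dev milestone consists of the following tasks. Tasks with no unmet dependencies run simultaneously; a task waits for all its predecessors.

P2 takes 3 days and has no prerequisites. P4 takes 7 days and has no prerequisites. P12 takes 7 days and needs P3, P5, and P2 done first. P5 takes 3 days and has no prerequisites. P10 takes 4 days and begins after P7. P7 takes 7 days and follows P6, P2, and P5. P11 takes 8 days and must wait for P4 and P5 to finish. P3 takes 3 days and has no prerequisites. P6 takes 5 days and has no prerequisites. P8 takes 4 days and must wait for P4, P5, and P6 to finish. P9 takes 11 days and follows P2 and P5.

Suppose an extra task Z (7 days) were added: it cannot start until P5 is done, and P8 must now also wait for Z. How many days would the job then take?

16

Originally the job takes 16 days.
With Z inserted, P8 now waits for max(P4, P5, P6, Z).
New critical path: P6→P7→P10 = 5+7+4 = 16 ⇒ 16 days.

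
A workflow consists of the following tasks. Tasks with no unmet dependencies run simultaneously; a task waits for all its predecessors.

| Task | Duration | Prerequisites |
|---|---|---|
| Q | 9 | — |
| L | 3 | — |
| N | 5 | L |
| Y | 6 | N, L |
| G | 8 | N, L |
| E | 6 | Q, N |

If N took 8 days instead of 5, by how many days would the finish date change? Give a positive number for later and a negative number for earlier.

Baseline: L→N→G = 3+5+8 = 16 → 16 days.
N lies on that path, so at 8 days the path becomes 19 days.
The critical path is still L→N→G; finish is now 19 days.
Change in finish: 19 − 16 = +3 days.

3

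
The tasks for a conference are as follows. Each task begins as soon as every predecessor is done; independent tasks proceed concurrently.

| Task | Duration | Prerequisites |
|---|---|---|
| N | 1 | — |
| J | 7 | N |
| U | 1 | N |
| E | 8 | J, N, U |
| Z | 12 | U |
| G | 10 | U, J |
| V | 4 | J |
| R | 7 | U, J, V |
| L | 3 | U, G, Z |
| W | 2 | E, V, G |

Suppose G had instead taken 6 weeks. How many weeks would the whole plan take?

Baseline: N→J→G→L = 1+7+10+3 = 21 → 21 weeks.
Since G is critical, the -4 change carries straight to that chain (now 17 weeks).
Now N→J→V→R = 1+7+4+7 = 19 is longest, so the finish becomes 19 weeks.

19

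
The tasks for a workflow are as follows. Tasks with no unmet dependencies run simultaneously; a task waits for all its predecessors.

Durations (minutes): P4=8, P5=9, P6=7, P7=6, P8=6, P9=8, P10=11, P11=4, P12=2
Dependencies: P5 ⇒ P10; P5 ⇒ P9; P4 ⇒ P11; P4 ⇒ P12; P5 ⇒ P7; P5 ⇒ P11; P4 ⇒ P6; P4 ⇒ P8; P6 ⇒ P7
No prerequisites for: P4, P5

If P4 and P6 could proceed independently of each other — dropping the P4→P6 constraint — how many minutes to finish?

With the dependency in place, P4→P6→P7 = 8+7+6 = 21 sets the finish at 21 minutes.
Without P4→P6, P6's earliest start moves from 8 to 0.
After: P5→P10 = 9+11 = 20 → 20 minutes.

20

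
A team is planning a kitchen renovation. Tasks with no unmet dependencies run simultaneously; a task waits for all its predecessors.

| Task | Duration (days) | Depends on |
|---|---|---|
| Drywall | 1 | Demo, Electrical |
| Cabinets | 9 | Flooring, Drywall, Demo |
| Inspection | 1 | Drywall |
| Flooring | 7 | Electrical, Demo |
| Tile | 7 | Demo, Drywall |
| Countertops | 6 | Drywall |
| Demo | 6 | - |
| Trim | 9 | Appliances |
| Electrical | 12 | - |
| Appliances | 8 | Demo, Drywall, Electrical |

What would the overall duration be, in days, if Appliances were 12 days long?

34

Actual critical path: Electrical→Drywall→Appliances→Trim = 12+1+8+9 = 30 ⇒ 30 days.
Appliances lies on that path, so at 12 days the path becomes 34 days.
That remains the longest chain; total 34 days.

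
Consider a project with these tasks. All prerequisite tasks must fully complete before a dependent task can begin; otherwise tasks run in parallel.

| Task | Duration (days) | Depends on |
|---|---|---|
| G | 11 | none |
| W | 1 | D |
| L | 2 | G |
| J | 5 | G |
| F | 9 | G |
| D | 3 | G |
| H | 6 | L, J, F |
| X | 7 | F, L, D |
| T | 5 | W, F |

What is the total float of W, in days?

Critical path: G→F→X = 11+9+7 = 27, so the finish is 27 days.
The longest chain containing W totals 20 days.
Float = 27 − 20 = 7.

7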